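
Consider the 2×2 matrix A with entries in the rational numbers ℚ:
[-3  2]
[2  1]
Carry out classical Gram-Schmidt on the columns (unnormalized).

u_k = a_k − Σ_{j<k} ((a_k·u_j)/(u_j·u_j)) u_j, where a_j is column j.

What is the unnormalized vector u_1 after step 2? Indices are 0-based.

u_1 = (14/13, 21/13)

Step 1: u_0 = a_0 = (-3, 2).
Step 2: u_1 = a_1 − (-4/13)·u_0 = (14/13, 21/13).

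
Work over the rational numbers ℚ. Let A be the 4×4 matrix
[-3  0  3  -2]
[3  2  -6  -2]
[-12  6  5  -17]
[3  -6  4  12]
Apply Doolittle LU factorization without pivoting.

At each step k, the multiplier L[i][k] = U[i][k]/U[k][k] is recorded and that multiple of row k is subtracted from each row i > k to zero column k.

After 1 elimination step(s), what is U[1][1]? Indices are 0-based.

U[1][1] = 2

[col 0] pivot -3
  R1 -= -1*R0 → (0, 2, -3, -4)  (L[1][0] := -1)
  R2 -= 4*R0 → (0, 6, -7, -9)  (L[2][0] := 4)
  R3 -= -1*R0 → (0, -6, 7, 10)  (L[3][0] := -1)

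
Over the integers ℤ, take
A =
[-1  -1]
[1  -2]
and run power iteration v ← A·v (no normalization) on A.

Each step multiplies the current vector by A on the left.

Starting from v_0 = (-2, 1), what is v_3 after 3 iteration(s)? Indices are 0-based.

v_3 = (-12, -15)

v_0 = (-2, 1).
v_1 = A·v_0 = (1, -4).
v_2 = A·v_1 = (3, 9).
v_3 = A·v_2 = (-12, -15).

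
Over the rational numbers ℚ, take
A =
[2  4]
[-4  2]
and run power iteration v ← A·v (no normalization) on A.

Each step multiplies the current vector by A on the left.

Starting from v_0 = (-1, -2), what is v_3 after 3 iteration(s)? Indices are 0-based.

v_3 = (120, 160)

v_0 = (-1, -2).
v_1 = A·v_0 = (-10, 0).
v_2 = A·v_1 = (-20, 40).
v_3 = A·v_2 = (120, 160).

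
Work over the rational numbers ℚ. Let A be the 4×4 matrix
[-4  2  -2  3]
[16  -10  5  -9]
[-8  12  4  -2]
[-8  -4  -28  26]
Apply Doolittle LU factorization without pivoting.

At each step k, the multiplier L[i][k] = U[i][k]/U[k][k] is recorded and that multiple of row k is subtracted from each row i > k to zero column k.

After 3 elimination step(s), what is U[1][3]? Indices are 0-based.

U[1][3] = 3

[col 0] pivot -4
  R1 -= -4*R0 → (0, -2, -3, 3)  (L[1][0] := -4)
  R2 -= 2*R0 → (0, 8, 8, -8)  (L[2][0] := 2)
  R3 -= 2*R0 → (0, -8, -24, 20)  (L[3][0] := 2)
[col 1] pivot -2
  R2 -= -4*R1 → (0, 0, -4, 4)  (L[2][1] := -4)
  R3 -= 4*R1 → (0, 0, -12, 8)  (L[3][1] := 4)
[col 2] pivot -4
  R3 -= 3*R2 → (0, 0, 0, -4)  (L[3][2] := 3)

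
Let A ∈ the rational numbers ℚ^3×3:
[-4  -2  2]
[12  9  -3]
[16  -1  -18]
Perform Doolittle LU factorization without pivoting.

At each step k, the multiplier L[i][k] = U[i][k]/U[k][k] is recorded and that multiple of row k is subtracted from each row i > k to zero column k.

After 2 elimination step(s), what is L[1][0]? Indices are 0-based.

L[1][0] = -3

k=0: U[0][0]=-4
  eliminate (1,0): mult=-3, new row 1: (0, 3, 3); set L[1][0]=-3
  eliminate (2,0): mult=-4, new row 2: (0, -9, -10); set L[2][0]=-4
k=1: U[1][1]=3
  eliminate (2,1): mult=-3, new row 2: (0, 0, -1); set L[2][1]=-3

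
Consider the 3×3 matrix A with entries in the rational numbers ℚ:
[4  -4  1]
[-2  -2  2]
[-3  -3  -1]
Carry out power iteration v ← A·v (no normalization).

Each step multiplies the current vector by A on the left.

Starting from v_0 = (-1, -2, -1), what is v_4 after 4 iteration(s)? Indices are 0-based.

v_0 = (-1, -2, -1).
v_1 = A·v_0 = (3, 4, 10).
v_2 = A·v_1 = (6, 6, -31).
v_3 = A·v_2 = (-31, -86, -5).
v_4 = A·v_3 = (215, 224, 356).

v_4 = (215, 224, 356)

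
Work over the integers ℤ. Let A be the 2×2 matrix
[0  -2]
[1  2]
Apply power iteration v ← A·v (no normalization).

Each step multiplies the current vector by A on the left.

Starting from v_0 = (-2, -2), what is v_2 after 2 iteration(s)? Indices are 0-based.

v_2 = (12, -8)

v_0 = (-2, -2).
v_1 = A·v_0 = (4, -6).
v_2 = A·v_1 = (12, -8).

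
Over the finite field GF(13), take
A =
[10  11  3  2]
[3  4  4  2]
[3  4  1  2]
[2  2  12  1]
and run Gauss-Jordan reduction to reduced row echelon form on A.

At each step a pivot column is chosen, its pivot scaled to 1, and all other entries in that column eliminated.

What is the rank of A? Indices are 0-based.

rank = 4

pivot(0,0)=10: scale R0 → (1, 5, 12, 8)
  clear (1,0): R1 −= (3)R0 → (0, 2, 7, 4)
  clear (2,0): R2 −= (3)R0 → (0, 2, 4, 4)
  clear (3,0): R3 −= (2)R0 → (0, 5, 1, 11)
pivot(1,1)=2: scale R1 → (0, 1, 10, 2)
  clear (0,1): R0 −= (5)R1 → (1, 0, 1, 11)
  clear (2,1): R2 −= (2)R1 → (0, 0, 10, 0)
  clear (3,1): R3 −= (5)R1 → (0, 0, 3, 1)
pivot(2,2)=10: scale R2 → (0, 0, 1, 0)
  clear (0,2): R0 −= (1)R2 → (1, 0, 0, 11)
  clear (1,2): R1 −= (10)R2 → (0, 1, 0, 2)
  clear (3,2): R3 −= (3)R2 → (0, 0, 0, 1)
pivot(3,3)=1: scale R3 → (0, 0, 0, 1)
  clear (0,3): R0 −= (11)R3 → (1, 0, 0, 0)
  clear (1,3): R1 −= (2)R3 → (0, 1, 0, 0)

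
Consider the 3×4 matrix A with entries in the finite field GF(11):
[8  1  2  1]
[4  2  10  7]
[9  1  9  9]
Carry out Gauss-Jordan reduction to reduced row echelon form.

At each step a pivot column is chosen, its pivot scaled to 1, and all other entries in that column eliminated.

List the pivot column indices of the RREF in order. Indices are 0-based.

[1] R0 /= 8  ⇒  (1, 7, 3, 7)
     R1 -= 4·R0  ⇒  (0, 7, 9, 1)
     R2 -= 9·R0  ⇒  (0, 4, 4, 1)
[2] R1 /= 7  ⇒  (0, 1, 6, 8)
     R0 -= 7·R1  ⇒  (1, 0, 5, 6)
     R2 -= 4·R1  ⇒  (0, 0, 2, 2)
[3] R2 /= 2  ⇒  (0, 0, 1, 1)
     R0 -= 5·R2  ⇒  (1, 0, 0, 1)
     R1 -= 6·R2  ⇒  (0, 1, 0, 2)

pivot columns: 0, 1, 2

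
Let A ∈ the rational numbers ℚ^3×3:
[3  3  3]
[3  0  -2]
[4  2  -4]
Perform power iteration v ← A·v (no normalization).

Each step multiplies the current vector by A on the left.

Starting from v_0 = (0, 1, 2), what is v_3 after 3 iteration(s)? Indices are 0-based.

v_3 = (264, -113, -142)

v_0 = (0, 1, 2).
v_1 = A·v_0 = (9, -4, -6).
v_2 = A·v_1 = (-3, 39, 52).
v_3 = A·v_2 = (264, -113, -142).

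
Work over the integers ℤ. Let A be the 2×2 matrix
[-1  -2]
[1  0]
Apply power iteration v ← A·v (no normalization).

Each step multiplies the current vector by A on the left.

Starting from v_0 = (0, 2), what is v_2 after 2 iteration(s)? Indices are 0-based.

v_0 = (0, 2).
v_1 = A·v_0 = (-4, 0).
v_2 = A·v_1 = (4, -4).

v_2 = (4, -4)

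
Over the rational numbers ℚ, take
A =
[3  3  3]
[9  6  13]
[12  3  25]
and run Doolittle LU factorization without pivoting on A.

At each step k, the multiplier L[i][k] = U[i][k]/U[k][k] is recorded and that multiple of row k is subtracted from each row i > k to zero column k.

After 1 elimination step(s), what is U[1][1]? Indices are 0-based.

U[1][1] = -3

Step 1: pivot at (0,0) is 3.
  row1 ← row1 − (3)·row0  ⇒  L[1][0]=3, U row1=(0, -3, 4)
  row2 ← row2 − (4)·row0  ⇒  L[2][0]=4, U row2=(0, -9, 13)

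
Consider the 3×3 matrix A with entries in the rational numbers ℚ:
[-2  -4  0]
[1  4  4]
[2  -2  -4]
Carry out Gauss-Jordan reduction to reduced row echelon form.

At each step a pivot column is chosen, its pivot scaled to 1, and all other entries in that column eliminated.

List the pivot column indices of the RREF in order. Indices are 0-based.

pivot columns: 0, 1, 2

[1] R0 /= -2  ⇒  (1, 2, 0)
     R1 -= 1·R0  ⇒  (0, 2, 4)
     R2 -= 2·R0  ⇒  (0, -6, -4)
[2] R1 /= 2  ⇒  (0, 1, 2)
     R0 -= 2·R1  ⇒  (1, 0, -4)
     R2 -= -6·R1  ⇒  (0, 0, 8)
[3] R2 /= 8  ⇒  (0, 0, 1)
     R0 -= -4·R2  ⇒  (1, 0, 0)
     R1 -= 2·R2  ⇒  (0, 1, 0)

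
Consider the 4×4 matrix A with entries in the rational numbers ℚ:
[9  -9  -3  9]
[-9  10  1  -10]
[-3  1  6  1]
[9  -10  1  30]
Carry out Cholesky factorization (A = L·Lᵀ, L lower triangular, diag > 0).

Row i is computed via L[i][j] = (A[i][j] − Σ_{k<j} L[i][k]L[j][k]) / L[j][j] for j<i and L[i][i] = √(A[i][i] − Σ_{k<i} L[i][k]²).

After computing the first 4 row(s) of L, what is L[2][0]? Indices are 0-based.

Step 1: L[0][0] = √(9) = 3.
  L[1][0] = (-9) / L[0][0] = -3.
Step 2: L[1][1] = √(1) = 1.
  L[2][0] = (-3) / L[0][0] = -1.
  L[2][1] = (-2) / L[1][1] = -2.
Step 3: L[2][2] = √(1) = 1.
  L[3][0] = (9) / L[0][0] = 3.
  L[3][1] = (-1) / L[1][1] = -1.
  L[3][2] = (2) / L[2][2] = 2.
Step 4: L[3][3] = √(16) = 4.

L[2][0] = -1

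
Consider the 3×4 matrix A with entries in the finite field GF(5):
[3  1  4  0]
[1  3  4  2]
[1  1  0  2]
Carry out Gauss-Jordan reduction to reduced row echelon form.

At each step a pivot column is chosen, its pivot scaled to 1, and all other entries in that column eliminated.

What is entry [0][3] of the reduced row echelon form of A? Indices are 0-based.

step 1: normalize row 0 (÷3) = (1, 2, 3, 0)
  row 1: subtract 1×row0 = (0, 1, 1, 2)
  row 2: subtract 1×row0 = (0, 4, 2, 2)
step 2: normalize row 1 (÷1) = (0, 1, 1, 2)
  row 0: subtract 2×row1 = (1, 0, 1, 1)
  row 2: subtract 4×row1 = (0, 0, 3, 4)
step 3: normalize row 2 (÷3) = (0, 0, 1, 3)
  row 0: subtract 1×row2 = (1, 0, 0, 3)
  row 1: subtract 1×row2 = (0, 1, 0, 4)

M[0][3] = 3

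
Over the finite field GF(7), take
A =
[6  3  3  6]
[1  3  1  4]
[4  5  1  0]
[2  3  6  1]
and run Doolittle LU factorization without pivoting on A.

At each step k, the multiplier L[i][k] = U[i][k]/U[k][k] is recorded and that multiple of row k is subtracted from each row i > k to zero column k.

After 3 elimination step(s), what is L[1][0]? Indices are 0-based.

L[1][0] = 6

k=0: U[0][0]=6
  eliminate (1,0): mult=6, new row 1: (0, 6, 4, 3); set L[1][0]=6
  eliminate (2,0): mult=3, new row 2: (0, 3, 6, 3); set L[2][0]=3
  eliminate (3,0): mult=5, new row 3: (0, 2, 5, 6); set L[3][0]=5
k=1: U[1][1]=6
  eliminate (2,1): mult=4, new row 2: (0, 0, 4, 5); set L[2][1]=4
  eliminate (3,1): mult=5, new row 3: (0, 0, 6, 5); set L[3][1]=5
k=2: U[2][2]=4
  eliminate (3,2): mult=5, new row 3: (0, 0, 0, 1); set L[3][2]=5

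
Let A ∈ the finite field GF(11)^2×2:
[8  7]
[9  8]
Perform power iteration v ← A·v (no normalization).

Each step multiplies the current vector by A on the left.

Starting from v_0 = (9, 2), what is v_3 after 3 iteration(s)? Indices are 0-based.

v_3 = (6, 8)

v_0 = (9, 2).
v_1 = A·v_0 = (9, 9).
v_2 = A·v_1 = (3, 10).
v_3 = A·v_2 = (6, 8).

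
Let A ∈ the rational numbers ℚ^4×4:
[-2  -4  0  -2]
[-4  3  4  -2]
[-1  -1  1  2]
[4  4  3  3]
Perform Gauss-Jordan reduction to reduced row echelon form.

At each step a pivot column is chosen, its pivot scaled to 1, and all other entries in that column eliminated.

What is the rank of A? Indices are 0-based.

rank = 4

[1] R0 /= -2  ⇒  (1, 2, 0, 1)
     R1 -= -4·R0  ⇒  (0, 11, 4, 2)
     R2 -= -1·R0  ⇒  (0, 1, 1, 3)
     R3 -= 4·R0  ⇒  (0, -4, 3, -1)
[2] R1 /= 11  ⇒  (0, 1, 4/11, 2/11)
     R0 -= 2·R1  ⇒  (1, 0, -8/11, 7/11)
     R2 -= 1·R1  ⇒  (0, 0, 7/11, 31/11)
     R3 -= -4·R1  ⇒  (0, 0, 49/11, -3/11)
[3] R2 /= 7/11  ⇒  (0, 0, 1, 31/7)
     R0 -= -8/11·R2  ⇒  (1, 0, 0, 27/7)
     R1 -= 4/11·R2  ⇒  (0, 1, 0, -10/7)
     R3 -= 49/11·R2  ⇒  (0, 0, 0, -20)
[4] R3 /= -20  ⇒  (0, 0, 0, 1)
     R0 -= 27/7·R3  ⇒  (1, 0, 0, 0)
     R1 -= -10/7·R3  ⇒  (0, 1, 0, 0)
     R2 -= 31/7·R3  ⇒  (0, 0, 1, 0)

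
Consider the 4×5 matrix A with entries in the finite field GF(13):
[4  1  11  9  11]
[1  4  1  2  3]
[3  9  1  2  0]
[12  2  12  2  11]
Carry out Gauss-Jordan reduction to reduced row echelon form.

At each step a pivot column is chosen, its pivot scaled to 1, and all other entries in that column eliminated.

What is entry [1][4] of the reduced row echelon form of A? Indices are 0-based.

M[1][4] = 0

pivot(0,0)=4: scale R0 → (1, 10, 6, 12, 6)
  clear (1,0): R1 −= (1)R0 → (0, 7, 8, 3, 10)
  clear (2,0): R2 −= (3)R0 → (0, 5, 9, 5, 8)
  clear (3,0): R3 −= (12)R0 → (0, 12, 5, 1, 4)
pivot(1,1)=7: scale R1 → (0, 1, 3, 6, 7)
  clear (0,1): R0 −= (10)R1 → (1, 0, 2, 4, 1)
  clear (2,1): R2 −= (5)R1 → (0, 0, 7, 1, 12)
  clear (3,1): R3 −= (12)R1 → (0, 0, 8, 7, 11)
pivot(2,2)=7: scale R2 → (0, 0, 1, 2, 11)
  clear (0,2): R0 −= (2)R2 → (1, 0, 0, 0, 5)
  clear (1,2): R1 −= (3)R2 → (0, 1, 0, 0, 0)
  clear (3,2): R3 −= (8)R2 → (0, 0, 0, 4, 1)
pivot(3,3)=4: scale R3 → (0, 0, 0, 1, 10)
  clear (2,3): R2 −= (2)R3 → (0, 0, 1, 0, 4)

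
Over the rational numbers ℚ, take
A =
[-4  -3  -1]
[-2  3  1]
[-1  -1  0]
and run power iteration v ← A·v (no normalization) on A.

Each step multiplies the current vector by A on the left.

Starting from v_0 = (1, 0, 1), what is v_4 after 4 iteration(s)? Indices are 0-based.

v_0 = (1, 0, 1).
v_1 = A·v_0 = (-5, -1, -1).
v_2 = A·v_1 = (24, 6, 6).
v_3 = A·v_2 = (-120, -24, -30).
v_4 = A·v_3 = (582, 138, 144).

v_4 = (582, 138, 144)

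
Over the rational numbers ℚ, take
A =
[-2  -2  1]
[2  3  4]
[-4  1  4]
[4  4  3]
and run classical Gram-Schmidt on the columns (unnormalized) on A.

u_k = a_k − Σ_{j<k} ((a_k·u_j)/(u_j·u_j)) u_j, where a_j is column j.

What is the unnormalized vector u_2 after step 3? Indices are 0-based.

Step 1: u_0 = a_0 = (-2, 2, -4, 4).
Step 2: u_1 = a_1 − (11/20)·u_0 = (-9/10, 19/10, 16/5, 9/5).
Step 3: u_2 = a_2 − (1/20)·u_0 − (249/179)·u_1 = (421/179, 225/179, -45/179, 53/179).

u_2 = (421/179, 225/179, -45/179, 53/179)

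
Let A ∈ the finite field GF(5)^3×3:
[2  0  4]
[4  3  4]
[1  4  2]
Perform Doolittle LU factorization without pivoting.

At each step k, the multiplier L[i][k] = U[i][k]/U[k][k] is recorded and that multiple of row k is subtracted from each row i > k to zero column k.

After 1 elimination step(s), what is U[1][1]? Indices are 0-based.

U[1][1] = 3

k=0: U[0][0]=2
  eliminate (1,0): mult=2, new row 1: (0, 3, 1); set L[1][0]=2
  eliminate (2,0): mult=3, new row 2: (0, 4, 0); set L[2][0]=3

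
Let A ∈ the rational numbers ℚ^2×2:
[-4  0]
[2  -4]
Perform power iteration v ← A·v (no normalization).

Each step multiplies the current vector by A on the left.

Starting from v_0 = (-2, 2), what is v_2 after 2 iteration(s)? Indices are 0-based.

v_2 = (-32, 64)

v_0 = (-2, 2).
v_1 = A·v_0 = (8, -12).
v_2 = A·v_1 = (-32, 64).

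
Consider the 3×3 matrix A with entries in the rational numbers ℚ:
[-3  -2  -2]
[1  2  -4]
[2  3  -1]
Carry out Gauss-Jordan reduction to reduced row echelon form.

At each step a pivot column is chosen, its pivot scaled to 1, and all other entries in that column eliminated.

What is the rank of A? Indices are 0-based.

rank = 3

step 1: normalize row 0 (÷-3) = (1, 2/3, 2/3)
  row 1: subtract 1×row0 = (0, 4/3, -14/3)
  row 2: subtract 2×row0 = (0, 5/3, -7/3)
step 2: normalize row 1 (÷4/3) = (0, 1, -7/2)
  row 0: subtract 2/3×row1 = (1, 0, 3)
  row 2: subtract 5/3×row1 = (0, 0, 7/2)
step 3: normalize row 2 (÷7/2) = (0, 0, 1)
  row 0: subtract 3×row2 = (1, 0, 0)
  row 1: subtract -7/2×row2 = (0, 1, 0)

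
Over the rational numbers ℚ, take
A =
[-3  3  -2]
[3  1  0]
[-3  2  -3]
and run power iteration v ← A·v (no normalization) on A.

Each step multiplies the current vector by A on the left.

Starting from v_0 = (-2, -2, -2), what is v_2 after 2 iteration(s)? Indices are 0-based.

v_2 = (-52, 4, -52)

v_0 = (-2, -2, -2).
v_1 = A·v_0 = (4, -8, 8).
v_2 = A·v_1 = (-52, 4, -52).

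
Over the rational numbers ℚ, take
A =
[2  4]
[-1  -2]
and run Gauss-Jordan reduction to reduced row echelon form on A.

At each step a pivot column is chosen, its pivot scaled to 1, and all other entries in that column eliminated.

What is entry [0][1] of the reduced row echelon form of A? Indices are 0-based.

M[0][1] = 2

step 1: normalize row 0 (÷2) = (1, 2)
  row 1: subtract -1×row0 = (0, 0)
skip col 1 (zero from row 1)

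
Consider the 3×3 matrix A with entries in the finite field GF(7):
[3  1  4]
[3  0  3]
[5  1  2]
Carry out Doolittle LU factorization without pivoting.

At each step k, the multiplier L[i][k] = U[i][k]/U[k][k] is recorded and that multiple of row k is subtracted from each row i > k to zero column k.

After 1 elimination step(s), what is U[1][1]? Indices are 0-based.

U[1][1] = 6

Step 1: pivot at (0,0) is 3.
  row1 ← row1 − (1)·row0  ⇒  L[1][0]=1, U row1=(0, 6, 6)
  row2 ← row2 − (4)·row0  ⇒  L[2][0]=4, U row2=(0, 4, 0)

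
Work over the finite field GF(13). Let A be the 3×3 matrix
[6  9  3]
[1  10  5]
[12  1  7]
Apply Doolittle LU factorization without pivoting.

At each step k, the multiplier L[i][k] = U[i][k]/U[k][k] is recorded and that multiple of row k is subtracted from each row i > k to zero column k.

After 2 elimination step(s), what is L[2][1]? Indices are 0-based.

L[2][1] = 11

k=0: U[0][0]=6
  eliminate (1,0): mult=11, new row 1: (0, 2, 11); set L[1][0]=11
  eliminate (2,0): mult=2, new row 2: (0, 9, 1); set L[2][0]=2
k=1: U[1][1]=2
  eliminate (2,1): mult=11, new row 2: (0, 0, 10); set L[2][1]=11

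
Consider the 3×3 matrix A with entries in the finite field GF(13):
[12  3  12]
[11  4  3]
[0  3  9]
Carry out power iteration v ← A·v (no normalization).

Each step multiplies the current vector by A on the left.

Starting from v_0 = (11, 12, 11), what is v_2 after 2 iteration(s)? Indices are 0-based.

v_0 = (11, 12, 11).
v_1 = A·v_0 = (1, 7, 5).
v_2 = A·v_1 = (2, 2, 1).

v_2 = (2, 2, 1)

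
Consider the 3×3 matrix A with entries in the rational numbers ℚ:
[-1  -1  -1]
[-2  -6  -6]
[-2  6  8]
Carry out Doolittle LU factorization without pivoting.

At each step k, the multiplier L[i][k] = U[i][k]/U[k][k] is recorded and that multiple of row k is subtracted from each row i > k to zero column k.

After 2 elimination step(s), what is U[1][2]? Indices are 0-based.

k=0: U[0][0]=-1
  eliminate (1,0): mult=2, new row 1: (0, -4, -4); set L[1][0]=2
  eliminate (2,0): mult=2, new row 2: (0, 8, 10); set L[2][0]=2
k=1: U[1][1]=-4
  eliminate (2,1): mult=-2, new row 2: (0, 0, 2); set L[2][1]=-2

U[1][2] = -4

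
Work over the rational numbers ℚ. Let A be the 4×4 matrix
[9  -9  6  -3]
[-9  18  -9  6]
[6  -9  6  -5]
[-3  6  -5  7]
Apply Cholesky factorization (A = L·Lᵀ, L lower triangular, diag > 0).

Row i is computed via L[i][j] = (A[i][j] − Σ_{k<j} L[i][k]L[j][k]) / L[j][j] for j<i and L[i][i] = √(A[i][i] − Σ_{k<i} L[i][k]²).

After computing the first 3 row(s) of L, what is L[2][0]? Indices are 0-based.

L[2][0] = 2

Step 1: L[0][0] = √(9) = 3.
  L[1][0] = (-9) / L[0][0] = -3.
Step 2: L[1][1] = √(9) = 3.
  L[2][0] = (6) / L[0][0] = 2.
  L[2][1] = (-3) / L[1][1] = -1.
Step 3: L[2][2] = √(1) = 1.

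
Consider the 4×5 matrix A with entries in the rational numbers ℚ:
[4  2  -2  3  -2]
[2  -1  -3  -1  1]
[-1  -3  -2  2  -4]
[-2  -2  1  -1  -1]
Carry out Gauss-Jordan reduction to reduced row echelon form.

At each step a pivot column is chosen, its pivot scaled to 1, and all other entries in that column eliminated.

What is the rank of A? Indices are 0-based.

rank = 4

pivot(0,0)=4: scale R0 → (1, 1/2, -1/2, 3/4, -1/2)
  clear (1,0): R1 −= (2)R0 → (0, -2, -2, -5/2, 2)
  clear (2,0): R2 −= (-1)R0 → (0, -5/2, -5/2, 11/4, -9/2)
  clear (3,0): R3 −= (-2)R0 → (0, -1, 0, 1/2, -2)
pivot(1,1)=-2: scale R1 → (0, 1, 1, 5/4, -1)
  clear (0,1): R0 −= (1/2)R1 → (1, 0, -1, 1/8, 0)
  clear (2,1): R2 −= (-5/2)R1 → (0, 0, 0, 47/8, -7)
  clear (3,1): R3 −= (-1)R1 → (0, 0, 1, 7/4, -3)
pivot(2,2): swap R2↔R3
pivot(2,2)=1: scale R2 → (0, 0, 1, 7/4, -3)
  clear (0,2): R0 −= (-1)R2 → (1, 0, 0, 15/8, -3)
  clear (1,2): R1 −= (1)R2 → (0, 1, 0, -1/2, 2)
pivot(3,3)=47/8: scale R3 → (0, 0, 0, 1, -56/47)
  clear (0,3): R0 −= (15/8)R3 → (1, 0, 0, 0, -36/47)
  clear (1,3): R1 −= (-1/2)R3 → (0, 1, 0, 0, 66/47)
  clear (2,3): R2 −= (7/4)R3 → (0, 0, 1, 0, -43/47)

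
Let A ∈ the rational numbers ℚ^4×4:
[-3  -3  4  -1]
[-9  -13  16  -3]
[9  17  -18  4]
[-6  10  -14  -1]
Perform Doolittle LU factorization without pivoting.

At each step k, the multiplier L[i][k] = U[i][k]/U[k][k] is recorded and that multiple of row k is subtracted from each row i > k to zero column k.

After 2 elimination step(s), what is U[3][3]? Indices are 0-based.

k=0: U[0][0]=-3
  eliminate (1,0): mult=3, new row 1: (0, -4, 4, 0); set L[1][0]=3
  eliminate (2,0): mult=-3, new row 2: (0, 8, -6, 1); set L[2][0]=-3
  eliminate (3,0): mult=2, new row 3: (0, 16, -22, 1); set L[3][0]=2
k=1: U[1][1]=-4
  eliminate (2,1): mult=-2, new row 2: (0, 0, 2, 1); set L[2][1]=-2
  eliminate (3,1): mult=-4, new row 3: (0, 0, -6, 1); set L[3][1]=-4

U[3][3] = 1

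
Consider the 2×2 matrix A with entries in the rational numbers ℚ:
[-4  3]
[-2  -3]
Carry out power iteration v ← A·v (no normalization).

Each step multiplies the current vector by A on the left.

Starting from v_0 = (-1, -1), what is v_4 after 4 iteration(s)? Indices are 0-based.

v_0 = (-1, -1).
v_1 = A·v_0 = (1, 5).
v_2 = A·v_1 = (11, -17).
v_3 = A·v_2 = (-95, 29).
v_4 = A·v_3 = (467, 103).

v_4 = (467, 103)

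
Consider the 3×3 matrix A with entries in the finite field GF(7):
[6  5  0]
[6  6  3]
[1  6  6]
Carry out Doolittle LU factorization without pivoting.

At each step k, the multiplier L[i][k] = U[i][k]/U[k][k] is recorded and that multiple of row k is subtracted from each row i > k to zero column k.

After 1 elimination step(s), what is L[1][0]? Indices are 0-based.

k=0: U[0][0]=6
  eliminate (1,0): mult=1, new row 1: (0, 1, 3); set L[1][0]=1
  eliminate (2,0): mult=6, new row 2: (0, 4, 6); set L[2][0]=6

L[1][0] = 1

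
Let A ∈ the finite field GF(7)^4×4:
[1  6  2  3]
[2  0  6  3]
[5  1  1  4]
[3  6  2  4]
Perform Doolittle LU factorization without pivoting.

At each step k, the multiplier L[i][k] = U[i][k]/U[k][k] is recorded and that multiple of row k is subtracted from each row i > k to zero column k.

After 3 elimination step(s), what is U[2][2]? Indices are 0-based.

[col 0] pivot 1
  R1 -= 2*R0 → (0, 2, 2, 4)  (L[1][0] := 2)
  R2 -= 5*R0 → (0, 6, 5, 3)  (L[2][0] := 5)
  R3 -= 3*R0 → (0, 2, 3, 2)  (L[3][0] := 3)
[col 1] pivot 2
  R2 -= 3*R1 → (0, 0, 6, 5)  (L[2][1] := 3)
  R3 -= 1*R1 → (0, 0, 1, 5)  (L[3][1] := 1)
[col 2] pivot 6
  R3 -= 6*R2 → (0, 0, 0, 3)  (L[3][2] := 6)

U[2][2] = 6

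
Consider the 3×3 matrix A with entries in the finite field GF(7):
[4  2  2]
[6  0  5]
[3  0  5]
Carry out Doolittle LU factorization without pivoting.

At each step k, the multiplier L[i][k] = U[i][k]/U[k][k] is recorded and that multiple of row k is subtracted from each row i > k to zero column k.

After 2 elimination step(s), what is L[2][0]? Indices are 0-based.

L[2][0] = 6

Step 1: pivot at (0,0) is 4.
  row1 ← row1 − (5)·row0  ⇒  L[1][0]=5, U row1=(0, 4, 2)
  row2 ← row2 − (6)·row0  ⇒  L[2][0]=6, U row2=(0, 2, 0)
Step 2: pivot at (1,1) is 4.
  row2 ← row2 − (4)·row1  ⇒  L[2][1]=4, U row2=(0, 0, 6)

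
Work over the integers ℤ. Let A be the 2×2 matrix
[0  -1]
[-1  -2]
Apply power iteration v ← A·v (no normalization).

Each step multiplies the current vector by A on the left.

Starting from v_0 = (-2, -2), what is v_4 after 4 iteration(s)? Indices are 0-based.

v_0 = (-2, -2).
v_1 = A·v_0 = (2, 6).
v_2 = A·v_1 = (-6, -14).
v_3 = A·v_2 = (14, 34).
v_4 = A·v_3 = (-34, -82).

v_4 = (-34, -82)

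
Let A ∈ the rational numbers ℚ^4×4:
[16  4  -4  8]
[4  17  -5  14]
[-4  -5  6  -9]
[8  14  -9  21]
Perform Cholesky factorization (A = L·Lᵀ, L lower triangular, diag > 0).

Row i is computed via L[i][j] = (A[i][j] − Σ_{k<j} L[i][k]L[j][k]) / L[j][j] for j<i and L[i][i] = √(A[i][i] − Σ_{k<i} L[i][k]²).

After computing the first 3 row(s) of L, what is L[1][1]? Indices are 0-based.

L[1][1] = 4

Step 1: L[0][0] = √(16) = 4.
  L[1][0] = (4) / L[0][0] = 1.
Step 2: L[1][1] = √(16) = 4.
  L[2][0] = (-4) / L[0][0] = -1.
  L[2][1] = (-4) / L[1][1] = -1.
Step 3: L[2][2] = √(4) = 2.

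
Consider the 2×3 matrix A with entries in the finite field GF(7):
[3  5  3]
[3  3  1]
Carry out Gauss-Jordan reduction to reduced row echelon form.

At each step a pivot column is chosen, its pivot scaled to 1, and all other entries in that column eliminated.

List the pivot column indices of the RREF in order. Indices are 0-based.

pivot columns: 0, 1

[1] R0 /= 3  ⇒  (1, 4, 1)
     R1 -= 3·R0  ⇒  (0, 5, 5)
[2] R1 /= 5  ⇒  (0, 1, 1)
     R0 -= 4·R1  ⇒  (1, 0, 4)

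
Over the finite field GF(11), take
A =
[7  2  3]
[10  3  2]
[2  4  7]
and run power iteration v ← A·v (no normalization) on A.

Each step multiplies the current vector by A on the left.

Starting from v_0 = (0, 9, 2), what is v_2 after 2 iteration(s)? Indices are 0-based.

v_2 = (6, 4, 5)

v_0 = (0, 9, 2).
v_1 = A·v_0 = (2, 9, 6).
v_2 = A·v_1 = (6, 4, 5).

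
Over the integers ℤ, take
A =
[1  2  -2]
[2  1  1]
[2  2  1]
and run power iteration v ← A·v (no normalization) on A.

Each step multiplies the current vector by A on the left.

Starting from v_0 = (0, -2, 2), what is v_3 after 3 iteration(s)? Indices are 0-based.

v_3 = (-4, -44, -62)

v_0 = (0, -2, 2).
v_1 = A·v_0 = (-8, 0, -2).
v_2 = A·v_1 = (-4, -18, -18).
v_3 = A·v_2 = (-4, -44, -62).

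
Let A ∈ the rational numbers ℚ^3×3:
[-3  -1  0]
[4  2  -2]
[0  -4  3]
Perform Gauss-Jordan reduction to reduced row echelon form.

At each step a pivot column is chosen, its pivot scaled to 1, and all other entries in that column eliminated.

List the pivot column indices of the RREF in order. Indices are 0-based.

pivot columns: 0, 1, 2

step 1: normalize row 0 (÷-3) = (1, 1/3, 0)
  row 1: subtract 4×row0 = (0, 2/3, -2)
step 2: normalize row 1 (÷2/3) = (0, 1, -3)
  row 0: subtract 1/3×row1 = (1, 0, 1)
  row 2: subtract -4×row1 = (0, 0, -9)
step 3: normalize row 2 (÷-9) = (0, 0, 1)
  row 0: subtract 1×row2 = (1, 0, 0)
  row 1: subtract -3×row2 = (0, 1, 0)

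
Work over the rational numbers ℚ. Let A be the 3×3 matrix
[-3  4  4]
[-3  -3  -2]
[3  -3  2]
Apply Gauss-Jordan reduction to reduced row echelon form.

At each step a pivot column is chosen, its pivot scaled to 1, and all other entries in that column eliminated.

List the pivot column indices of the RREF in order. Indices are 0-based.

pivot(0,0)=-3: scale R0 → (1, -4/3, -4/3)
  clear (1,0): R1 −= (-3)R0 → (0, -7, -6)
  clear (2,0): R2 −= (3)R0 → (0, 1, 6)
pivot(1,1)=-7: scale R1 → (0, 1, 6/7)
  clear (0,1): R0 −= (-4/3)R1 → (1, 0, -4/21)
  clear (2,1): R2 −= (1)R1 → (0, 0, 36/7)
pivot(2,2)=36/7: scale R2 → (0, 0, 1)
  clear (0,2): R0 −= (-4/21)R2 → (1, 0, 0)
  clear (1,2): R1 −= (6/7)R2 → (0, 1, 0)

pivot columns: 0, 1, 2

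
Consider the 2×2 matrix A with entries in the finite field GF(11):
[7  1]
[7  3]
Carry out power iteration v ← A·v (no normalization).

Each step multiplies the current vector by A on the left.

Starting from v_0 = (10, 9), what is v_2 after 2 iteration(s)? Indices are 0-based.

v_2 = (1, 8)

v_0 = (10, 9).
v_1 = A·v_0 = (2, 9).
v_2 = A·v_1 = (1, 8).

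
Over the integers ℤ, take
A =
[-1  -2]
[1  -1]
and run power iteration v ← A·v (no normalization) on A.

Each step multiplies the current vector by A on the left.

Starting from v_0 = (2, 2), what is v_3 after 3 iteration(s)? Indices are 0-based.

v_3 = (6, 12)

v_0 = (2, 2).
v_1 = A·v_0 = (-6, 0).
v_2 = A·v_1 = (6, -6).
v_3 = A·v_2 = (6, 12).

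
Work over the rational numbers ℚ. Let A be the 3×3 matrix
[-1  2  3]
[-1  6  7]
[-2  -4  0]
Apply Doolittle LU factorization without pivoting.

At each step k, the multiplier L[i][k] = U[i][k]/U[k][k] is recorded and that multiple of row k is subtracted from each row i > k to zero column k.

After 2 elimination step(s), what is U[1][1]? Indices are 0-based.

U[1][1] = 4

Step 1: pivot at (0,0) is -1.
  row1 ← row1 − (1)·row0  ⇒  L[1][0]=1, U row1=(0, 4, 4)
  row2 ← row2 − (2)·row0  ⇒  L[2][0]=2, U row2=(0, -8, -6)
Step 2: pivot at (1,1) is 4.
  row2 ← row2 − (-2)·row1  ⇒  L[2][1]=-2, U row2=(0, 0, 2)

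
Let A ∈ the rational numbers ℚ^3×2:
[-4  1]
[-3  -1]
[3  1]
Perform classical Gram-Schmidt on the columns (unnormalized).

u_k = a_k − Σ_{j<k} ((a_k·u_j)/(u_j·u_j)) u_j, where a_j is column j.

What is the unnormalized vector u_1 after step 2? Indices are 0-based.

Step 1: u_0 = a_0 = (-4, -3, 3).
Step 2: u_1 = a_1 − (1/17)·u_0 = (21/17, -14/17, 14/17).

u_1 = (21/17, -14/17, 14/17)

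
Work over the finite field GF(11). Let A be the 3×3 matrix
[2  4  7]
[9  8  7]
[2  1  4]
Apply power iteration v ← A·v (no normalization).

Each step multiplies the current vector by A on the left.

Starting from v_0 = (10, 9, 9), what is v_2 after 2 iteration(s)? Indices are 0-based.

v_0 = (10, 9, 9).
v_1 = A·v_0 = (9, 5, 10).
v_2 = A·v_1 = (9, 4, 8).

v_2 = (9, 4, 8)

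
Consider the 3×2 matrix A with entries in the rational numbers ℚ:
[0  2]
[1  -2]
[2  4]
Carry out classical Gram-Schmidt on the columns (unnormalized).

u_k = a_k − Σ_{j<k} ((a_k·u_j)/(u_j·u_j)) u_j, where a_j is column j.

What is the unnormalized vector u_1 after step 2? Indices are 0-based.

Step 1: u_0 = a_0 = (0, 1, 2).
Step 2: u_1 = a_1 − (6/5)·u_0 = (2, -16/5, 8/5).

u_1 = (2, -16/5, 8/5)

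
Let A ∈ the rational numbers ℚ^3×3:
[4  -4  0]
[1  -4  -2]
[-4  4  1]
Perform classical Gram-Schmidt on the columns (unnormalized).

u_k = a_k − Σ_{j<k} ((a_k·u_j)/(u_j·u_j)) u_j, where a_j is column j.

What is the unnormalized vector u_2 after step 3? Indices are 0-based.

Step 1: u_0 = a_0 = (4, 1, -4).
Step 2: u_1 = a_1 − (-12/11)·u_0 = (4/11, -32/11, -4/11).
Step 3: u_2 = a_2 − (-2/11)·u_0 − (5/8)·u_1 = (1/2, 0, 1/2).

u_2 = (1/2, 0, 1/2)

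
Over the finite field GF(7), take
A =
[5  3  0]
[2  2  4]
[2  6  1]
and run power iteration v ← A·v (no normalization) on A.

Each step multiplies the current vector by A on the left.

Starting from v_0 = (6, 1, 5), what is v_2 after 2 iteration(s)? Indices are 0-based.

v_0 = (6, 1, 5).
v_1 = A·v_0 = (5, 6, 2).
v_2 = A·v_1 = (1, 2, 6).

v_2 = (1, 2, 6)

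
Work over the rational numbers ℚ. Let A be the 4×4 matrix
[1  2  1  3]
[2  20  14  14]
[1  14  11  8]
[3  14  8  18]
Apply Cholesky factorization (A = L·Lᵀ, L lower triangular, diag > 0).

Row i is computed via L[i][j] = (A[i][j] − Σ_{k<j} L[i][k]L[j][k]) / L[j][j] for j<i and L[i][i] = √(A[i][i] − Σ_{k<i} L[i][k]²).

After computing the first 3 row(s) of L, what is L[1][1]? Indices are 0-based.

L[1][1] = 4

Step 1: L[0][0] = √(1) = 1.
  L[1][0] = (2) / L[0][0] = 2.
Step 2: L[1][1] = √(16) = 4.
  L[2][0] = (1) / L[0][0] = 1.
  L[2][1] = (12) / L[1][1] = 3.
Step 3: L[2][2] = √(1) = 1.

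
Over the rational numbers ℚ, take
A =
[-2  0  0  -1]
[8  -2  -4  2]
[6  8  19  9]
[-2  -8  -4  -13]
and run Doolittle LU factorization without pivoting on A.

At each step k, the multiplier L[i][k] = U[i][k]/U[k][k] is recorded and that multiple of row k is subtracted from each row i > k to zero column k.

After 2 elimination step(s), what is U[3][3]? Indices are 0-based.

U[3][3] = -4

k=0: U[0][0]=-2
  eliminate (1,0): mult=-4, new row 1: (0, -2, -4, -2); set L[1][0]=-4
  eliminate (2,0): mult=-3, new row 2: (0, 8, 19, 6); set L[2][0]=-3
  eliminate (3,0): mult=1, new row 3: (0, -8, -4, -12); set L[3][0]=1
k=1: U[1][1]=-2
  eliminate (2,1): mult=-4, new row 2: (0, 0, 3, -2); set L[2][1]=-4
  eliminate (3,1): mult=4, new row 3: (0, 0, 12, -4); set L[3][1]=4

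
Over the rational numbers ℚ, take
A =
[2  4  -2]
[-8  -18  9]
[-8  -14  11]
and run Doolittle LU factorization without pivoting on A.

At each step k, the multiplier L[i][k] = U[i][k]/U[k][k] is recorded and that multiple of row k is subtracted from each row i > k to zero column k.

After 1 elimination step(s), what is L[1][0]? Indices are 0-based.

[col 0] pivot 2
  R1 -= -4*R0 → (0, -2, 1)  (L[1][0] := -4)
  R2 -= -4*R0 → (0, 2, 3)  (L[2][0] := -4)

L[1][0] = -4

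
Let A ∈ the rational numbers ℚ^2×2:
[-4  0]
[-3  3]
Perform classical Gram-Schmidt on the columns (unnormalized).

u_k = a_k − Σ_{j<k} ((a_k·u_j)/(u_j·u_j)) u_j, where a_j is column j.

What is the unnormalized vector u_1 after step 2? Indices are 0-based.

u_1 = (-36/25, 48/25)

Step 1: u_0 = a_0 = (-4, -3).
Step 2: u_1 = a_1 − (-9/25)·u_0 = (-36/25, 48/25).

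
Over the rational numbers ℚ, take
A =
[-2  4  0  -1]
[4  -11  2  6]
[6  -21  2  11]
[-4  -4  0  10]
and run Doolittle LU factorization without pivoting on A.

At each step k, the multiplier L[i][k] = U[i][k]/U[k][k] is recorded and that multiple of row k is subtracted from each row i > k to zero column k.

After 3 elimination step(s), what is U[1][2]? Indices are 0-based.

U[1][2] = 2

[col 0] pivot -2
  R1 -= -2*R0 → (0, -3, 2, 4)  (L[1][0] := -2)
  R2 -= -3*R0 → (0, -9, 2, 8)  (L[2][0] := -3)
  R3 -= 2*R0 → (0, -12, 0, 12)  (L[3][0] := 2)
[col 1] pivot -3
  R2 -= 3*R1 → (0, 0, -4, -4)  (L[2][1] := 3)
  R3 -= 4*R1 → (0, 0, -8, -4)  (L[3][1] := 4)
[col 2] pivot -4
  R3 -= 2*R2 → (0, 0, 0, 4)  (L[3][2] := 2)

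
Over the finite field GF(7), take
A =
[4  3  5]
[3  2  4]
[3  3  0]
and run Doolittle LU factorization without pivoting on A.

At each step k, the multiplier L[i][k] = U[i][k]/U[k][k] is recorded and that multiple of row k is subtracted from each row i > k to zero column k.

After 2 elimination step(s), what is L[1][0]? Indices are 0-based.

L[1][0] = 6

Step 1: pivot at (0,0) is 4.
  row1 ← row1 − (6)·row0  ⇒  L[1][0]=6, U row1=(0, 5, 2)
  row2 ← row2 − (6)·row0  ⇒  L[2][0]=6, U row2=(0, 6, 5)
Step 2: pivot at (1,1) is 5.
  row2 ← row2 − (4)·row1  ⇒  L[2][1]=4, U row2=(0, 0, 4)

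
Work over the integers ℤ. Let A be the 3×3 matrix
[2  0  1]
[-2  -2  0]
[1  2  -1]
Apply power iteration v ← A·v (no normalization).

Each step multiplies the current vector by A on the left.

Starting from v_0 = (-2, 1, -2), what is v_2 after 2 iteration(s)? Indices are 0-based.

v_2 = (-10, 8, -4)

v_0 = (-2, 1, -2).
v_1 = A·v_0 = (-6, 2, 2).
v_2 = A·v_1 = (-10, 8, -4).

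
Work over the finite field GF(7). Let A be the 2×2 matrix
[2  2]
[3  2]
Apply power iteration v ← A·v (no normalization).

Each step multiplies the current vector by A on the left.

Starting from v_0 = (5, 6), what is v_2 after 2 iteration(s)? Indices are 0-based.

v_2 = (0, 1)

v_0 = (5, 6).
v_1 = A·v_0 = (1, 6).
v_2 = A·v_1 = (0, 1).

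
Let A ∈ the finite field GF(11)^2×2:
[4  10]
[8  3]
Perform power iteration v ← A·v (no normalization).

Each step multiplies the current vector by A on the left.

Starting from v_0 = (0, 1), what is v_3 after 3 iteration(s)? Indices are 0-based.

v_0 = (0, 1).
v_1 = A·v_0 = (10, 3).
v_2 = A·v_1 = (4, 1).
v_3 = A·v_2 = (4, 2).

v_3 = (4, 2)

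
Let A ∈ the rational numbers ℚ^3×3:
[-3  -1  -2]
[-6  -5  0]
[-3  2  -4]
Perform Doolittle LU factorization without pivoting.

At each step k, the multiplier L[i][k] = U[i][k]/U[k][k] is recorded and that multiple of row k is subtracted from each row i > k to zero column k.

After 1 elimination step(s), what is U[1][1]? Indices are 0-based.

[col 0] pivot -3
  R1 -= 2*R0 → (0, -3, 4)  (L[1][0] := 2)
  R2 -= 1*R0 → (0, 3, -2)  (L[2][0] := 1)

U[1][1] = -3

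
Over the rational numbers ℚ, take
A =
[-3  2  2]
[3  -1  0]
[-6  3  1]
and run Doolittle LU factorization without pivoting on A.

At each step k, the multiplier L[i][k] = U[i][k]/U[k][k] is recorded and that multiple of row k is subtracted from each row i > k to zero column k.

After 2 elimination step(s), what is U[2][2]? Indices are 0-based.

U[2][2] = -1

[col 0] pivot -3
  R1 -= -1*R0 → (0, 1, 2)  (L[1][0] := -1)
  R2 -= 2*R0 → (0, -1, -3)  (L[2][0] := 2)
[col 1] pivot 1
  R2 -= -1*R1 → (0, 0, -1)  (L[2][1] := -1)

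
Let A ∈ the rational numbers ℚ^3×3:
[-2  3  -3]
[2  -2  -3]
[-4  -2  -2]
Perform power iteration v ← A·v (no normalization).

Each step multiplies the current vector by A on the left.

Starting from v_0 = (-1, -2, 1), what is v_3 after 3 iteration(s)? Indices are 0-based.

v_3 = (-130, -8, 52)

v_0 = (-1, -2, 1).
v_1 = A·v_0 = (-7, -1, 6).
v_2 = A·v_1 = (-7, -30, 18).
v_3 = A·v_2 = (-130, -8, 52).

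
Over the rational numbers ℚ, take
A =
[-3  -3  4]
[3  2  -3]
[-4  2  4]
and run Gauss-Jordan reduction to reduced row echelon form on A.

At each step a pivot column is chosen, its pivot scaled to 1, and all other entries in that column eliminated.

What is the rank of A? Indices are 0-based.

pivot(0,0)=-3: scale R0 → (1, 1, -4/3)
  clear (1,0): R1 −= (3)R0 → (0, -1, 1)
  clear (2,0): R2 −= (-4)R0 → (0, 6, -4/3)
pivot(1,1)=-1: scale R1 → (0, 1, -1)
  clear (0,1): R0 −= (1)R1 → (1, 0, -1/3)
  clear (2,1): R2 −= (6)R1 → (0, 0, 14/3)
pivot(2,2)=14/3: scale R2 → (0, 0, 1)
  clear (0,2): R0 −= (-1/3)R2 → (1, 0, 0)
  clear (1,2): R1 −= (-1)R2 → (0, 1, 0)

rank = 3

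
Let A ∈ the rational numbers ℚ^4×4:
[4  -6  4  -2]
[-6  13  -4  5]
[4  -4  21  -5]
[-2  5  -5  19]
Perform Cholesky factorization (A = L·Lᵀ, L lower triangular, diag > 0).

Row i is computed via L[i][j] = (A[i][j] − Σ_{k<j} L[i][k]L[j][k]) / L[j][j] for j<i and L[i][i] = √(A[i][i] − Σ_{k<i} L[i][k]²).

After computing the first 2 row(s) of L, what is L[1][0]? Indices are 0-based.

L[1][0] = -3

Step 1: L[0][0] = √(4) = 2.
  L[1][0] = (-6) / L[0][0] = -3.
Step 2: L[1][1] = √(4) = 2.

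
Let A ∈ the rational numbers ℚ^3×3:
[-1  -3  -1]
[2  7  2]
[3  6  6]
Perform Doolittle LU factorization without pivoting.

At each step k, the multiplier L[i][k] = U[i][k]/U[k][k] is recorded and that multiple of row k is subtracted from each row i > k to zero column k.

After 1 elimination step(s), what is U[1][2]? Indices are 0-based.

U[1][2] = 0

Step 1: pivot at (0,0) is -1.
  row1 ← row1 − (-2)·row0  ⇒  L[1][0]=-2, U row1=(0, 1, 0)
  row2 ← row2 − (-3)·row0  ⇒  L[2][0]=-3, U row2=(0, -3, 3)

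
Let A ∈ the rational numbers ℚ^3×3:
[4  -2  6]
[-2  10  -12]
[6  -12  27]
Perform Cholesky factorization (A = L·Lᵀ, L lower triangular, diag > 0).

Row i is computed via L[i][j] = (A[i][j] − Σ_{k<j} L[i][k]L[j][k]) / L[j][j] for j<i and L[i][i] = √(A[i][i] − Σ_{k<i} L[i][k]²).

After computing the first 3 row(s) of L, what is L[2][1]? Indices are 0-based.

L[2][1] = -3

Step 1: L[0][0] = √(4) = 2.
  L[1][0] = (-2) / L[0][0] = -1.
Step 2: L[1][1] = √(9) = 3.
  L[2][0] = (6) / L[0][0] = 3.
  L[2][1] = (-9) / L[1][1] = -3.
Step 3: L[2][2] = √(9) = 3.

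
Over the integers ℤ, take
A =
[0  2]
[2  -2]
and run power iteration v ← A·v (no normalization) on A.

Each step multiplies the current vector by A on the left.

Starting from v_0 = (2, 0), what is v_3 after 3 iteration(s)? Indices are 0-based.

v_3 = (-16, 32)

v_0 = (2, 0).
v_1 = A·v_0 = (0, 4).
v_2 = A·v_1 = (8, -8).
v_3 = A·v_2 = (-16, 32).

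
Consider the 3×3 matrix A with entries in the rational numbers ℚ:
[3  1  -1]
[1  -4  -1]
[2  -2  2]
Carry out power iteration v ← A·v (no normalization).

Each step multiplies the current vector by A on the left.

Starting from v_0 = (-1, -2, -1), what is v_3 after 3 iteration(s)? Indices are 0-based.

v_3 = (-24, 164, 16)

v_0 = (-1, -2, -1).
v_1 = A·v_0 = (-4, 8, 0).
v_2 = A·v_1 = (-4, -36, -24).
v_3 = A·v_2 = (-24, 164, 16).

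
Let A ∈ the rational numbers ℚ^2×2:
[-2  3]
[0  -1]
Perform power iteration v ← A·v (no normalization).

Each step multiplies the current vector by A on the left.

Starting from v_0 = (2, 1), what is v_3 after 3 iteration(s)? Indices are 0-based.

v_0 = (2, 1).
v_1 = A·v_0 = (-1, -1).
v_2 = A·v_1 = (-1, 1).
v_3 = A·v_2 = (5, -1).

v_3 = (5, -1)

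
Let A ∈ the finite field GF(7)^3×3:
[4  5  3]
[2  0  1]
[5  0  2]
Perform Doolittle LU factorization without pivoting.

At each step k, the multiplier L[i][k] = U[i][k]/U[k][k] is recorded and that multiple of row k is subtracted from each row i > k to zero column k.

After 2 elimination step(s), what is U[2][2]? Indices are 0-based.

U[2][2] = 3

[col 0] pivot 4
  R1 -= 4*R0 → (0, 1, 3)  (L[1][0] := 4)
  R2 -= 3*R0 → (0, 6, 0)  (L[2][0] := 3)
[col 1] pivot 1
  R2 -= 6*R1 → (0, 0, 3)  (L[2][1] := 6)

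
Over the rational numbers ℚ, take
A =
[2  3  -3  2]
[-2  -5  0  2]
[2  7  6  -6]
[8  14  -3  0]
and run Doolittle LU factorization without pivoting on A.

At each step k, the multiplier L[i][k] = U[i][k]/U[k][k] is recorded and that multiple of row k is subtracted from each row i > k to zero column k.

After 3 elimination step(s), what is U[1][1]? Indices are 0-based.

k=0: U[0][0]=2
  eliminate (1,0): mult=-1, new row 1: (0, -2, -3, 4); set L[1][0]=-1
  eliminate (2,0): mult=1, new row 2: (0, 4, 9, -8); set L[2][0]=1
  eliminate (3,0): mult=4, new row 3: (0, 2, 9, -8); set L[3][0]=4
k=1: U[1][1]=-2
  eliminate (2,1): mult=-2, new row 2: (0, 0, 3, 0); set L[2][1]=-2
  eliminate (3,1): mult=-1, new row 3: (0, 0, 6, -4); set L[3][1]=-1
k=2: U[2][2]=3
  eliminate (3,2): mult=2, new row 3: (0, 0, 0, -4); set L[3][2]=2

U[1][1] = -2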